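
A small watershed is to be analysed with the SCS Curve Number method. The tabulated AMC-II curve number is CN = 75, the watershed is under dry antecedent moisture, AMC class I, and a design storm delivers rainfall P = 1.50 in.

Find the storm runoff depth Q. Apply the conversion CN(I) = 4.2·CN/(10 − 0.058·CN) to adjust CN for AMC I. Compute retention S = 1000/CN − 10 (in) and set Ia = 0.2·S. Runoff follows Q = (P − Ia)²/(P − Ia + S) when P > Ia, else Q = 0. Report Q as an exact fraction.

Q = 0 in ≈ 0.000 in

Dry (AMC I): CN(I) = 4.2·75/(10 − 0.058·75) = 315/(113/20) = 6300/113 ≈ 55.752
S = 1000/(6300/113) − 10 = 500/63 in ≈ 7.937 in
Ia = 0.2S: 0.2·7.937 = 1.587 in (exactly 100/63)
P = 1.500 ≤ Ia = 1.587 in: entire storm abstracted, Q = 0.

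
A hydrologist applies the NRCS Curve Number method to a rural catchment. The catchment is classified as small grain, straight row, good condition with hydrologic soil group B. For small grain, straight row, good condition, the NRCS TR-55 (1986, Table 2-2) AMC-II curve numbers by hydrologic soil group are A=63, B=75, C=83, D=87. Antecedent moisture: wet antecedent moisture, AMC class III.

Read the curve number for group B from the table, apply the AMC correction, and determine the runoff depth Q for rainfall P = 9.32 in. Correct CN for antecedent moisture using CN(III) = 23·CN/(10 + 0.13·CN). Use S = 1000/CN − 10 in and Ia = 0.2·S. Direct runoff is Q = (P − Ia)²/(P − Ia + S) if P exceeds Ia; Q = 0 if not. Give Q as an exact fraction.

NRCS table: small grain, straight row, good condition, soil group B → CN(II) = 75
CN(III) from CN(II)=75: (23·75)/(10 + 0.13·75) = 6900/79 ≈ 87.342
S = 1000/(6900/79) − 10 = 100/69 in ≈ 1.449 in
Ia = 0.2·(100/69) = 20/69 in ≈ 0.290 in
P − Ia = 9.320 − 0.290 = 15577/1725 ≈ 9.030 in (> 0, runoff occurs)
Runoff Q = (P−Ia)²/(P−Ia+S) = (9.030)²/(9.030+1.449) = 242642929/31182825 ≈ 7.781 in

Q = 242642929/31182825 in ≈ 7.781 in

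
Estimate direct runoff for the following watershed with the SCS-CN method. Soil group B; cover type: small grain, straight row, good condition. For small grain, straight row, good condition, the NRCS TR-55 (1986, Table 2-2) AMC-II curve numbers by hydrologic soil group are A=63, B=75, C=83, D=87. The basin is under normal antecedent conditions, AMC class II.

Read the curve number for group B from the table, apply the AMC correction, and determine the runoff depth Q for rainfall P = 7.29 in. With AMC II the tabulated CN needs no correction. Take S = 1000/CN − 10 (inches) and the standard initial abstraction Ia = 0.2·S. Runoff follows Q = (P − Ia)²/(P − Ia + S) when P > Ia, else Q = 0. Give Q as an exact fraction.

Q = 3948169/896100 in ≈ 4.406 in

NRCS table: small grain, straight row, good condition, soil group B → CN(II) = 75
CN(II) = 75; AMC II needs no correction.
S = 1000/75 − 10 = 10/3 in ≈ 3.333 in
Ia = 0.2S: 0.2·3.333 = 0.667 in (exactly 2/3)
P − Ia = 7.290 − 0.667 = 1987/300 ≈ 6.623 in (> 0, runoff occurs)
Runoff Q = (P−Ia)²/(P−Ia+S) = (6.623)²/(6.623+3.333) = 3948169/896100 ≈ 4.406 in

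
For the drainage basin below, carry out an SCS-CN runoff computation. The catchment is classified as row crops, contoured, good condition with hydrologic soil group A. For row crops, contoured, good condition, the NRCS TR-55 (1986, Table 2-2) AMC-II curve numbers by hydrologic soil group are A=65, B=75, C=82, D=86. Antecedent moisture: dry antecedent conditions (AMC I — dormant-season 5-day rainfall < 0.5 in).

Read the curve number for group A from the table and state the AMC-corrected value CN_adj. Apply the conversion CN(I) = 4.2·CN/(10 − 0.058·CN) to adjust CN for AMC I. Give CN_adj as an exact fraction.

CN_adj = 3900/89 ≈ 43.820

NRCS table: row crops, contoured, good condition, soil group A → CN(II) = 65
CN(I) from CN(II)=65: (4.2·65)/(10 − 0.058·65) = 3900/89 ≈ 43.820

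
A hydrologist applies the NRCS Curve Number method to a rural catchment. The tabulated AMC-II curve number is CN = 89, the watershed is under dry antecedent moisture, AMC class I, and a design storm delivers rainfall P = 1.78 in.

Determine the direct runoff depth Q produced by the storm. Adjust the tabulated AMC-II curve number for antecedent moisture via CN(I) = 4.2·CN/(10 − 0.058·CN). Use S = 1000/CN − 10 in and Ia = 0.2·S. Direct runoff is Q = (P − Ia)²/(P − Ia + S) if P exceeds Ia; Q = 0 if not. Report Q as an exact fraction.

Q = 12396818281/36103566450 in ≈ 0.343 in

CN(I) from CN(II)=89: (4.2·89)/(10 − 0.058·89) = 186900/2419 ≈ 77.263
Max retention: S = 1000/(186900/2419) − 10 = 5500/1869 in (≈ 2.943 in)
Ia = 0.2·(5500/1869) = 1100/1869 in ≈ 0.589 in
Excess rainfall: 1.780 − 0.589 = 1.191 in; P > Ia so Q > 0
Runoff Q = (P−Ia)²/(P−Ia+S) = (1.191)²/(1.191+2.943) = 12396818281/36103566450 ≈ 0.343 in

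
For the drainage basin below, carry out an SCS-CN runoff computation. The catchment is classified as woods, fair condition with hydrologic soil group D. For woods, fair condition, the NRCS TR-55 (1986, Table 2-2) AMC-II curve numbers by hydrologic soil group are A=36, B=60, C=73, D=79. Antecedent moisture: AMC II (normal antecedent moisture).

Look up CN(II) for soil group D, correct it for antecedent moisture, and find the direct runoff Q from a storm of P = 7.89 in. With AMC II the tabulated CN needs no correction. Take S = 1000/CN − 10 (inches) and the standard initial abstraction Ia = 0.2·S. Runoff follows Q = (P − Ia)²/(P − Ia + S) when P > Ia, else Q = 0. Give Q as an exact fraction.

Q = 1126404387/208378300 in ≈ 5.406 in

NRCS table: woods, fair condition, soil group D → CN(II) = 79
CN(II) = 79; AMC II needs no correction.
Retention S: 1000/CN − 10 with CN=79.000 → S = 210/79 ≈ 2.658 in
Ia = 0.2·(210/79) = 42/79 in ≈ 0.532 in
Excess rainfall: 7.890 − 0.532 = 7.358 in; P > Ia so Q > 0
Q = (58131/7900)²/((58131/7900) + 210/79) = (3379213161/62410000)/(79131/7900) = 1126404387/208378300 in ≈ 5.406 in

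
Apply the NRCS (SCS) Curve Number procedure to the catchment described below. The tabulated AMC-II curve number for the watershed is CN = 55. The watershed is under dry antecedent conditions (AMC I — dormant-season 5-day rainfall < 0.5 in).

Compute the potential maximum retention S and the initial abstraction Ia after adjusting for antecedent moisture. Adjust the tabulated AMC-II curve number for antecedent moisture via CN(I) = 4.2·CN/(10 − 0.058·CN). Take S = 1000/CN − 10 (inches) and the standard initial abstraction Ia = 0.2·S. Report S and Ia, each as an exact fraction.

Dry (AMC I): CN(I) = 4.2·55/(10 − 0.058·55) = 231/(681/100) = 7700/227 ≈ 33.921
Max retention: S = 1000/(7700/227) − 10 = 1500/77 in (≈ 19.481 in)
Ia = 0.2S: 0.2·19.481 = 3.896 in (exactly 300/77)

S = 1500/77 in ≈ 19.481 in; Ia = 300/77 in ≈ 3.896 in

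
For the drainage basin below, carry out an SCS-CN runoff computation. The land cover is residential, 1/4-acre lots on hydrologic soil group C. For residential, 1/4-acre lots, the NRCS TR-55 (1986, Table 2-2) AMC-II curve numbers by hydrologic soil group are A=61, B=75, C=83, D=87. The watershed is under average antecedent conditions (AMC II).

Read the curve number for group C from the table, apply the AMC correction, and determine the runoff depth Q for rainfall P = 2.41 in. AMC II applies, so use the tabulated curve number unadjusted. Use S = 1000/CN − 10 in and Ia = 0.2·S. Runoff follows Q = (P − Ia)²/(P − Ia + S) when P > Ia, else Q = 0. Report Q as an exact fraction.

Q = 275659609/278904900 in ≈ 0.988 in

NRCS table: residential, 1/4-acre lots, soil group C → CN(II) = 83
CN(II) = 83; AMC II needs no correction.
Retention S: 1000/CN − 10 with CN=83.000 → S = 170/83 ≈ 2.048 in
Ia = 0.2·(170/83) = 34/83 in ≈ 0.410 in
P − Ia = 2.410 − 0.410 = 16603/8300 ≈ 2.000 in (> 0, runoff occurs)
Q = (16603/8300)²/((16603/8300) + 170/83) = (275659609/68890000)/(33603/8300) = 275659609/278904900 in ≈ 0.988 in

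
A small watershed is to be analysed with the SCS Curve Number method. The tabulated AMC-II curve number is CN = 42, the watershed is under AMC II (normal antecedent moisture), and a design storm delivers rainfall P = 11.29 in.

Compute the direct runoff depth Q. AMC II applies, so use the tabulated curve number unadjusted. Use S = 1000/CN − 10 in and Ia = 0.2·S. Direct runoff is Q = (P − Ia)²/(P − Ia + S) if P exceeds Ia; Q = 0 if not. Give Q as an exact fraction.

Average conditions: CN = 42 (no AMC adjustment).
Max retention: S = 1000/42 − 10 = 290/21 in (≈ 13.810 in)
Ia = 0.2·(290/21) = 58/21 in ≈ 2.762 in
Excess rainfall: 11.290 − 2.762 = 8.528 in; P > Ia so Q > 0
Q = (17909/2100)²/((17909/2100) + 290/21) = (320732281/4410000)/(46909/2100) = 320732281/98508900 in ≈ 3.256 in

Q = 320732281/98508900 in ≈ 3.256 in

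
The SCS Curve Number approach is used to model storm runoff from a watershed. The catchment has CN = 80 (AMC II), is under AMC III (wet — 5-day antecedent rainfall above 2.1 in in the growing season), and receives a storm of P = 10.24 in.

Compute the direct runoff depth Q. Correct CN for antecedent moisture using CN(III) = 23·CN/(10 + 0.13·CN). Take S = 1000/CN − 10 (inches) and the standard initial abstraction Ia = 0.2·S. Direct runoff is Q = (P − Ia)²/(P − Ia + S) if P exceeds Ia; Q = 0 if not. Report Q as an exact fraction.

Wet (AMC III): CN(III) = 23·80/(10 + 0.13·80) = 1840/(102/5) = 4600/51 ≈ 90.196
Max retention: S = 1000/(4600/51) − 10 = 25/23 in (≈ 1.087 in)
Ia = 0.2·(25/23) = 5/23 in ≈ 0.217 in
Since P=10.240 > Ia=0.217: effective rainfall P−Ia = 5763/575 in
Q: (5763/575)² ÷ (6388/575) = 33212169/3673100 in (≈ 9.042 in)

Q = 33212169/3673100 in ≈ 9.042 in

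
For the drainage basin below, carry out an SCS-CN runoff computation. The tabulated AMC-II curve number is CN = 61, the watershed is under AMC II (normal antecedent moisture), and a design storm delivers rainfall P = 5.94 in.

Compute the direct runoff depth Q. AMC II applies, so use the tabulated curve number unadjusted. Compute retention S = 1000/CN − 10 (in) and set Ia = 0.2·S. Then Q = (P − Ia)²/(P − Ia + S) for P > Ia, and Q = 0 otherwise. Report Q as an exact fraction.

Q = 67374363/34278950 in ≈ 1.965 in

CN(II) = 61; AMC II needs no correction.
S = 1000/61 − 10 = 390/61 in ≈ 6.393 in
Initial abstraction Ia = S/5 = (390/61)/5 = 78/61 ≈ 1.279 in
Since P=5.940 > Ia=1.279: effective rainfall P−Ia = 14217/3050 in
Q = (14217/3050)²/((14217/3050) + 390/61) = (202123089/9302500)/(33717/3050) = 67374363/34278950 in ≈ 1.965 in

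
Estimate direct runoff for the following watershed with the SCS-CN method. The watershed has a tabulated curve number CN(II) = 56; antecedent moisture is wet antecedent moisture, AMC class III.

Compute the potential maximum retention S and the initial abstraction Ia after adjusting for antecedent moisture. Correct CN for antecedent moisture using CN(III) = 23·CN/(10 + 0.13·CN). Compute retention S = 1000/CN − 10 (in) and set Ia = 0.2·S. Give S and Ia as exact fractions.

S = 550/161 in ≈ 3.416 in; Ia = 110/161 in ≈ 0.683 in

Wet (AMC III): CN(III) = 23·56/(10 + 0.13·56) = 1288/(432/25) = 4025/54 ≈ 74.537
S = 1000/(4025/54) − 10 = 550/161 in ≈ 3.416 in
Ia = 0.2·(550/161) = 110/161 in ≈ 0.683 in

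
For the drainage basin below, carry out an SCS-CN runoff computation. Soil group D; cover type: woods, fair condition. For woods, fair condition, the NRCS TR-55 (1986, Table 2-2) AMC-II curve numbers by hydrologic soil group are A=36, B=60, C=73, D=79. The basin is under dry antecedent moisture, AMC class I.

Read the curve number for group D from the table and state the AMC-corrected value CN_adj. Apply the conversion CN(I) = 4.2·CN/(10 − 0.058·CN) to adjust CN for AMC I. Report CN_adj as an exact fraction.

CN_adj = 7900/129 ≈ 61.240

NRCS table: woods, fair condition, soil group D → CN(II) = 79
Dry (AMC I): CN(I) = 4.2·79/(10 − 0.058·79) = (1659/5)/(2709/500) = 7900/129 ≈ 61.240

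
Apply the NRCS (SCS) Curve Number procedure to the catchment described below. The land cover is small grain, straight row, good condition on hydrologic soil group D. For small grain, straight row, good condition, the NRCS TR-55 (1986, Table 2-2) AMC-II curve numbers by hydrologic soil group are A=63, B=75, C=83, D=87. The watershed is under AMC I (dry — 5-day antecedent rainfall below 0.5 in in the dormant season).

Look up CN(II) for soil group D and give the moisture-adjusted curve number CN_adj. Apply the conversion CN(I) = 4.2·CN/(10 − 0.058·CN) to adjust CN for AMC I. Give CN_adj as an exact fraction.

CN_adj = 182700/2477 ≈ 73.759

NRCS table: small grain, straight row, good condition, soil group D → CN(II) = 87
CN(I) from CN(II)=87: (4.2·87)/(10 − 0.058·87) = 182700/2477 ≈ 73.759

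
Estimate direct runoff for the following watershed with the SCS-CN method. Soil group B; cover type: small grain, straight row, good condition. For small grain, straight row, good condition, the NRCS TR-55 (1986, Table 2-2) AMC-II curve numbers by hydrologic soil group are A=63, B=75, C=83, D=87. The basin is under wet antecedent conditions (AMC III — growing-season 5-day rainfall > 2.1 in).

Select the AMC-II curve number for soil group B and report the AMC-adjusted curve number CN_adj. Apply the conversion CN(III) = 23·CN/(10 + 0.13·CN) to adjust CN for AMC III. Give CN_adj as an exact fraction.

CN_adj = 6900/79 ≈ 87.342

NRCS table: small grain, straight row, good condition, soil group B → CN(II) = 75
Wet (AMC III): CN(III) = 23·75/(10 + 0.13·75) = 1725/(79/4) = 6900/79 ≈ 87.342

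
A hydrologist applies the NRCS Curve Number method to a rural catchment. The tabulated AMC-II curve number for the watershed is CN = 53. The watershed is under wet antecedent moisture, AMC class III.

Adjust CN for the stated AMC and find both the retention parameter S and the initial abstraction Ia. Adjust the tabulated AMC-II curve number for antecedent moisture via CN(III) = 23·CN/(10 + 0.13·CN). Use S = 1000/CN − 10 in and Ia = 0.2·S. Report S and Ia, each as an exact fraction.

CN(III) from CN(II)=53: (23·53)/(10 + 0.13·53) = 121900/1689 ≈ 72.173
S = 1000/(121900/1689) − 10 = 4700/1219 in ≈ 3.856 in
Initial abstraction Ia = S/5 = (4700/1219)/5 = 940/1219 ≈ 0.771 in

S = 4700/1219 in ≈ 3.856 in; Ia = 940/1219 in ≈ 0.771 in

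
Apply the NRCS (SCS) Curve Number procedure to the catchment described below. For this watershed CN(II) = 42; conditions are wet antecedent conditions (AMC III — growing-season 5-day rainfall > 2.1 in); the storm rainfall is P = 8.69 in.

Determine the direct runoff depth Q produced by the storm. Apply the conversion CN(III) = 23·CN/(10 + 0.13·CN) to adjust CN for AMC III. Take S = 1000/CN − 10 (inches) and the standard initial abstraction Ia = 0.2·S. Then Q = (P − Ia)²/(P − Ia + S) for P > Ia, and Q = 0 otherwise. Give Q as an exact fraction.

Wet (AMC III): CN(III) = 23·42/(10 + 0.13·42) = 966/(773/50) = 48300/773 ≈ 62.484
S = 1000/(48300/773) − 10 = 2900/483 in ≈ 6.004 in
Ia = 0.2·(2900/483) = 580/483 in ≈ 1.201 in
Since P=8.690 > Ia=1.201: effective rainfall P−Ia = 361727/48300 in
Q = (361727/48300)²/((361727/48300) + 2900/483) = (130846422529/2332890000)/(651727/48300) = 130846422529/31478414100 in ≈ 4.157 in

Q = 130846422529/31478414100 in ≈ 4.157 in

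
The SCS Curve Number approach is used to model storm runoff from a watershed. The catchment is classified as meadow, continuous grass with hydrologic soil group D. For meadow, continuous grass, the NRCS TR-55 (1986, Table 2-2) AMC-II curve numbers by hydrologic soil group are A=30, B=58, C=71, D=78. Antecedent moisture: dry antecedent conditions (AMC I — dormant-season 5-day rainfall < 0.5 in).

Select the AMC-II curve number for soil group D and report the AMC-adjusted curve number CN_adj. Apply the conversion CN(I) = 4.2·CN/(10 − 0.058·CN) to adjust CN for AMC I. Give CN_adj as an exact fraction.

CN_adj = 81900/1369 ≈ 59.825

NRCS table: meadow, continuous grass, soil group D → CN(II) = 78
Dry (AMC I): CN(I) = 4.2·78/(10 − 0.058·78) = (1638/5)/(1369/250) = 81900/1369 ≈ 59.825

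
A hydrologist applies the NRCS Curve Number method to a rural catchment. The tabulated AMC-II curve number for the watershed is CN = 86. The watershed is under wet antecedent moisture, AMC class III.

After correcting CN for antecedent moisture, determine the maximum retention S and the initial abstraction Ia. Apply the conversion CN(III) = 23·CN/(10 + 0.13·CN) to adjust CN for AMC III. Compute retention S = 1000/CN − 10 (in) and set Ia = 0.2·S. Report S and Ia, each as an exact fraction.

Wet (AMC III): CN(III) = 23·86/(10 + 0.13·86) = 1978/(1059/50) = 98900/1059 ≈ 93.390
Retention S: 1000/CN − 10 with CN=93.390 → S = 700/989 ≈ 0.708 in
Ia = 0.2S: 0.2·0.708 = 0.142 in (exactly 140/989)

S = 700/989 in ≈ 0.708 in; Ia = 140/989 in ≈ 0.142 in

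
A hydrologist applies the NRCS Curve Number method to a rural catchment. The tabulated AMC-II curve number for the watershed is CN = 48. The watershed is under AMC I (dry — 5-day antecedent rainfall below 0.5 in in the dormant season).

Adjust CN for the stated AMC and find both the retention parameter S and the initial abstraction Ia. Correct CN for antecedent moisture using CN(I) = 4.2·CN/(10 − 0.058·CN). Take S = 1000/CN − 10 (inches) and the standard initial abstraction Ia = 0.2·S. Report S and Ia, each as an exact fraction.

CN(I) from CN(II)=48: (4.2·48)/(10 − 0.058·48) = 12600/451 ≈ 27.938
Max retention: S = 1000/(12600/451) − 10 = 1625/63 in (≈ 25.794 in)
Ia = 0.2S: 0.2·25.794 = 5.159 in (exactly 325/63)

S = 1625/63 in ≈ 25.794 in; Ia = 325/63 in ≈ 5.159 in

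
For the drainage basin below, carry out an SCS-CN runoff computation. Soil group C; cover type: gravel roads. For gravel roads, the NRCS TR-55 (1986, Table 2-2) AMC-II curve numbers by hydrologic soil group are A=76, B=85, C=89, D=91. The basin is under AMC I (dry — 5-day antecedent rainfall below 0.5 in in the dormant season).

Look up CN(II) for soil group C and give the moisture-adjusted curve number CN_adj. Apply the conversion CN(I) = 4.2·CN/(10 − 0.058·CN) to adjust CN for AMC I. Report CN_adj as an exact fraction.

CN_adj = 186900/2419 ≈ 77.263

NRCS table: gravel roads, soil group C → CN(II) = 89
Adjust CN=89 to AMC I: 4.2·89/(10 − 0.058·89) → (1869/5) ÷ (2419/500) = 186900/2419 ≈ 77.263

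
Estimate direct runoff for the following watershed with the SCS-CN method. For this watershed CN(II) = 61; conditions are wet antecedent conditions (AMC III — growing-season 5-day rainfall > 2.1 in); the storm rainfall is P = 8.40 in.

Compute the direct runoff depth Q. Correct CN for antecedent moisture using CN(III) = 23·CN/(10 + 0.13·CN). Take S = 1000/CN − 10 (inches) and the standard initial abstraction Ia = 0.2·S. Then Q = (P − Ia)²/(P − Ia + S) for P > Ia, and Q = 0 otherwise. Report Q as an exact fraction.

Q = 504643446/87133315 in ≈ 5.792 in

CN(III) from CN(II)=61: (23·61)/(10 + 0.13·61) = 140300/1793 ≈ 78.249
S = 1000/(140300/1793) − 10 = 3900/1403 in ≈ 2.780 in
Ia = 0.2·(3900/1403) = 780/1403 in ≈ 0.556 in
Excess rainfall: 8.400 − 0.556 = 7.844 in; P > Ia so Q > 0
Q: (55026/7015)² ÷ (74526/7015) = 504643446/87133315 in (≈ 5.792 in)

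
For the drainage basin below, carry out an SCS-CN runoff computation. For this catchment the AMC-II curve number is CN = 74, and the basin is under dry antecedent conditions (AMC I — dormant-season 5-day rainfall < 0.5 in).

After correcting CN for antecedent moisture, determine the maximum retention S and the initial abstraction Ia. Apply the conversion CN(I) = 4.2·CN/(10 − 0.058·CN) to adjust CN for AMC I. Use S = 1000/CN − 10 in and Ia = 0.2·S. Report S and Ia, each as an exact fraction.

CN(I) from CN(II)=74: (4.2·74)/(10 − 0.058·74) = 77700/1427 ≈ 54.450
Retention S: 1000/CN − 10 with CN=54.450 → S = 6500/777 ≈ 8.366 in
Initial abstraction Ia = S/5 = (6500/777)/5 = 1300/777 ≈ 1.673 in

S = 6500/777 in ≈ 8.366 in; Ia = 1300/777 in ≈ 1.673 in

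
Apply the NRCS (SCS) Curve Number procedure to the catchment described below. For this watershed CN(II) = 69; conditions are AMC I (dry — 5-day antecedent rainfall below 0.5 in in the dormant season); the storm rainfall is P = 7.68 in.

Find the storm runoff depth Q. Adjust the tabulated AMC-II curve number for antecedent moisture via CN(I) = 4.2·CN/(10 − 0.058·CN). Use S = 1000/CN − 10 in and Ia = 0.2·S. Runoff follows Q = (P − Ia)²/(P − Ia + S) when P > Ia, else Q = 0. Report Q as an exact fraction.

Q = 2517731329/1331739675 in ≈ 1.891 in

Dry (AMC I): CN(I) = 4.2·69/(10 − 0.058·69) = (1449/5)/(2999/500) = 144900/2999 ≈ 48.316
S = 1000/(144900/2999) − 10 = 15500/1449 in ≈ 10.697 in
Initial abstraction Ia = S/5 = (15500/1449)/5 = 3100/1449 ≈ 2.139 in
Since P=7.680 > Ia=2.139: effective rainfall P−Ia = 200708/36225 in
Q: (200708/36225)² ÷ (588208/36225) = 2517731329/1331739675 in (≈ 1.891 in)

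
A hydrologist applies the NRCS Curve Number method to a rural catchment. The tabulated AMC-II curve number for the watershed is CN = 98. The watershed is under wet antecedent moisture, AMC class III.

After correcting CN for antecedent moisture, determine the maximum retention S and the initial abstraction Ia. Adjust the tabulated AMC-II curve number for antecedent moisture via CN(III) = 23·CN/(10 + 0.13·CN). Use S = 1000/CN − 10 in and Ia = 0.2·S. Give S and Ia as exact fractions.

S = 100/1127 in ≈ 0.089 in; Ia = 20/1127 in ≈ 0.018 in

Wet (AMC III): CN(III) = 23·98/(10 + 0.13·98) = 2254/(1137/50) = 112700/1137 ≈ 99.120
S = 1000/(112700/1137) − 10 = 100/1127 in ≈ 0.089 in
Ia = 0.2·(100/1127) = 20/1127 in ≈ 0.018 in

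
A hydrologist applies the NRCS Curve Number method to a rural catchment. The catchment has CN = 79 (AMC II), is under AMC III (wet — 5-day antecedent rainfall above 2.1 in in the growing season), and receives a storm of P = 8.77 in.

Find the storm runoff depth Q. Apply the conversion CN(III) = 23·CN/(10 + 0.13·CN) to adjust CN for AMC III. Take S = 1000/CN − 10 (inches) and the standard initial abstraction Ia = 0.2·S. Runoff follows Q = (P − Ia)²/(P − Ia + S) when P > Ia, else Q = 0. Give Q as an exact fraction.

CN(III) from CN(II)=79: (23·79)/(10 + 0.13·79) = 181700/2027 ≈ 89.640
Retention S: 1000/CN − 10 with CN=89.640 → S = 2100/1817 ≈ 1.156 in
Initial abstraction Ia = S/5 = (2100/1817)/5 = 420/1817 ≈ 0.231 in
P − Ia = 8.770 − 0.231 = 1551509/181700 ≈ 8.539 in (> 0, runoff occurs)
Runoff Q = (P−Ia)²/(P−Ia+S) = (8.539)²/(8.539+1.156) = 2407180177081/320066185300 ≈ 7.521 in

Q = 2407180177081/320066185300 in ≈ 7.521 in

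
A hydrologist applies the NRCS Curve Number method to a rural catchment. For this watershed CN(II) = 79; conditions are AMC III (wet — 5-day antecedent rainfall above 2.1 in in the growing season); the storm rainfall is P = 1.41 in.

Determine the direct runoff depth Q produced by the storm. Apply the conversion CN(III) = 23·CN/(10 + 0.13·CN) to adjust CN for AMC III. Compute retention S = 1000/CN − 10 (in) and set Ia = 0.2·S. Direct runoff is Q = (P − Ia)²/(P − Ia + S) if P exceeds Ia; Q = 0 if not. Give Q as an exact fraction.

Adjust CN=79 to AMC III: 23·79/(10 + 0.13·79) → 1817 ÷ (2027/100) = 181700/2027 ≈ 89.640
Max retention: S = 1000/(181700/2027) − 10 = 2100/1817 in (≈ 1.156 in)
Ia = 0.2S: 0.2·1.156 = 0.231 in (exactly 420/1817)
P − Ia = 1.410 − 0.231 = 214197/181700 ≈ 1.179 in (> 0, runoff occurs)
Runoff Q = (P−Ia)²/(P−Ia+S) = (1.179)²/(1.179+1.156) = 5097817201/8564066100 ≈ 0.595 in

Q = 5097817201/8564066100 in ≈ 0.595 in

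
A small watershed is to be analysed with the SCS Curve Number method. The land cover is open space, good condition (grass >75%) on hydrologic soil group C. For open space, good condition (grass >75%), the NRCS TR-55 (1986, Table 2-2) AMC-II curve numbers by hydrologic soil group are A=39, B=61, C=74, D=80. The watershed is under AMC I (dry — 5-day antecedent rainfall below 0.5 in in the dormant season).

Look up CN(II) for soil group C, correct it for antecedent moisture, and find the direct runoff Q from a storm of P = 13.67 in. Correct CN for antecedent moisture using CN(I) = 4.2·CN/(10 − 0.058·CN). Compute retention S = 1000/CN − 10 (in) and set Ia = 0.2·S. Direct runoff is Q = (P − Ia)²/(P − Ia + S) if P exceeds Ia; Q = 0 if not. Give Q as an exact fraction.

Q = 868920401281/122933754300 in ≈ 7.068 in

NRCS table: open space, good condition (grass >75%), soil group C → CN(II) = 74
Adjust CN=74 to AMC I: 4.2·74/(10 − 0.058·74) → (1554/5) ÷ (1427/250) = 77700/1427 ≈ 54.450
Max retention: S = 1000/(77700/1427) − 10 = 6500/777 in (≈ 8.366 in)
Ia = 0.2S: 0.2·8.366 = 1.673 in (exactly 1300/777)
Since P=13.670 > Ia=1.673: effective rainfall P−Ia = 932159/77700 in
Runoff Q = (P−Ia)²/(P−Ia+S) = (11.997)²/(11.997+8.366) = 868920401281/122933754300 ≈ 7.068 in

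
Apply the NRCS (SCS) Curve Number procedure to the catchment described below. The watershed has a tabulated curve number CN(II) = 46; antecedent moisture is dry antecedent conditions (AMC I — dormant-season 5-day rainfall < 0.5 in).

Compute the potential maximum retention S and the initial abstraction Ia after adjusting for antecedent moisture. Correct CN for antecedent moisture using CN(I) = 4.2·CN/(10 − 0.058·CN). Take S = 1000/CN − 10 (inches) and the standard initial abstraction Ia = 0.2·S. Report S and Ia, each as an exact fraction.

S = 4500/161 in ≈ 27.950 in; Ia = 900/161 in ≈ 5.590 in

CN(I) from CN(II)=46: (4.2·46)/(10 − 0.058·46) = 16100/611 ≈ 26.350
Max retention: S = 1000/(16100/611) − 10 = 4500/161 in (≈ 27.950 in)
Ia = 0.2·(4500/161) = 900/161 in ≈ 5.590 in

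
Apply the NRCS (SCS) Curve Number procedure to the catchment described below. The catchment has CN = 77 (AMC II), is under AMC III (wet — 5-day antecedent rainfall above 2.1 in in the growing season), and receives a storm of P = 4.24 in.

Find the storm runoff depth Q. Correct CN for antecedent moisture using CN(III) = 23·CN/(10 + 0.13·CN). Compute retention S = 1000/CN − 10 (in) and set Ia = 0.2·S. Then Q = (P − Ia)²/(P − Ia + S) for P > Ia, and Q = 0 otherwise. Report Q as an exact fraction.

Wet (AMC III): CN(III) = 23·77/(10 + 0.13·77) = 1771/(2001/100) = 7700/87 ≈ 88.506
Retention S: 1000/CN − 10 with CN=88.506 → S = 100/77 ≈ 1.299 in
Initial abstraction Ia = S/5 = (100/77)/5 = 20/77 ≈ 0.260 in
Excess rainfall: 4.240 − 0.260 = 3.980 in; P > Ia so Q > 0
Q: (7662/1925)² ÷ (10162/1925) = 29353122/9780925 in (≈ 3.001 in)

Q = 29353122/9780925 in ≈ 3.001 in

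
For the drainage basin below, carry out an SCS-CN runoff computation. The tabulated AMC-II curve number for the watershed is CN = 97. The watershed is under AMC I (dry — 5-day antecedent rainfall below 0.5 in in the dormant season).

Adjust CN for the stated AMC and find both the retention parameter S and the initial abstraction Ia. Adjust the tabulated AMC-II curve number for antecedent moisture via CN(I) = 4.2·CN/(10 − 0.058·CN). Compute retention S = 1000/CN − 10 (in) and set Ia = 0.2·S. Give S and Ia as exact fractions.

S = 500/679 in ≈ 0.736 in; Ia = 100/679 in ≈ 0.147 in

CN(I) from CN(II)=97: (4.2·97)/(10 − 0.058·97) = 67900/729 ≈ 93.141
Retention S: 1000/CN − 10 with CN=93.141 → S = 500/679 ≈ 0.736 in
Ia = 0.2S: 0.2·0.736 = 0.147 in (exactly 100/679)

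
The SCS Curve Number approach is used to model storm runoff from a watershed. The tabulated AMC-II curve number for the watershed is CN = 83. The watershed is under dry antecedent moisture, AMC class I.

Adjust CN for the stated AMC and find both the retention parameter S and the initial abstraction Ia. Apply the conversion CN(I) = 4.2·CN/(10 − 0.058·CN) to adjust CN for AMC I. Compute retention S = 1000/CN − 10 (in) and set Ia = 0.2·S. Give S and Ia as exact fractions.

Adjust CN=83 to AMC I: 4.2·83/(10 − 0.058·83) → (1743/5) ÷ (2593/500) = 174300/2593 ≈ 67.219
Max retention: S = 1000/(174300/2593) − 10 = 8500/1743 in (≈ 4.877 in)
Ia = 0.2S: 0.2·4.877 = 0.975 in (exactly 1700/1743)

S = 8500/1743 in ≈ 4.877 in; Ia = 1700/1743 in ≈ 0.975 in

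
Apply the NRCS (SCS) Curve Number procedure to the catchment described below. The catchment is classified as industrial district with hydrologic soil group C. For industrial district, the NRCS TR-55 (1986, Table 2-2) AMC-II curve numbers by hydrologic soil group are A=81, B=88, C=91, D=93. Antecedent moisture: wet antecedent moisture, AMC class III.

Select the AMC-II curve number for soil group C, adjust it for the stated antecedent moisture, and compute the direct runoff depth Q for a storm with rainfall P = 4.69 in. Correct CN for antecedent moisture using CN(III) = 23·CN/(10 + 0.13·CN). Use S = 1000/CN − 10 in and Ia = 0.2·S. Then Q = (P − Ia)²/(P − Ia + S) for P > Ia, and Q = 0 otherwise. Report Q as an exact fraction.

NRCS table: industrial district, soil group C → CN(II) = 91
CN(III) from CN(II)=91: (23·91)/(10 + 0.13·91) = 209300/2183 ≈ 95.877
S = 1000/(209300/2183) − 10 = 900/2093 in ≈ 0.430 in
Initial abstraction Ia = S/5 = (900/2093)/5 = 180/2093 ≈ 0.086 in
Since P=4.690 > Ia=0.086: effective rainfall P−Ia = 963617/209300 in
Q: (963617/209300)² ÷ (1053617/209300) = 928557722689/220522038100 in (≈ 4.211 in)

Q = 928557722689/220522038100 in ≈ 4.211 in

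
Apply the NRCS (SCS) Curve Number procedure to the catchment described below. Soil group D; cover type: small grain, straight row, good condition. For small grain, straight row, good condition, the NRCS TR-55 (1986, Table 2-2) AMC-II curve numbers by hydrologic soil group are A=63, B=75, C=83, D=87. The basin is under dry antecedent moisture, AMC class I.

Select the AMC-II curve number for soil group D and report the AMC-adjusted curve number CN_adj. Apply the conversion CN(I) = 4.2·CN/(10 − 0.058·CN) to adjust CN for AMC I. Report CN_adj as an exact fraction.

NRCS table: small grain, straight row, good condition, soil group D → CN(II) = 87
Adjust CN=87 to AMC I: 4.2·87/(10 − 0.058·87) → (1827/5) ÷ (2477/500) = 182700/2477 ≈ 73.759

CN_adj = 182700/2477 ≈ 73.759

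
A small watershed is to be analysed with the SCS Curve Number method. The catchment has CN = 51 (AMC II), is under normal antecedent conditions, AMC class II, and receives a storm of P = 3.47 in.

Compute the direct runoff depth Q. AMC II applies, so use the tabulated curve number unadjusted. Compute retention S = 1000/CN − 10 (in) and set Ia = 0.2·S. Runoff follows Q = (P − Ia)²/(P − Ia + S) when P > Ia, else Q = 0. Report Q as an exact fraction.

Q = 62362609/290174700 in ≈ 0.215 in

Average conditions: CN = 51 (no AMC adjustment).
Max retention: S = 1000/51 − 10 = 490/51 in (≈ 9.608 in)
Initial abstraction Ia = S/5 = (490/51)/5 = 98/51 ≈ 1.922 in
Since P=3.470 > Ia=1.922: effective rainfall P−Ia = 7897/5100 in
Runoff Q = (P−Ia)²/(P−Ia+S) = (1.548)²/(1.548+9.608) = 62362609/290174700 ≈ 0.215 in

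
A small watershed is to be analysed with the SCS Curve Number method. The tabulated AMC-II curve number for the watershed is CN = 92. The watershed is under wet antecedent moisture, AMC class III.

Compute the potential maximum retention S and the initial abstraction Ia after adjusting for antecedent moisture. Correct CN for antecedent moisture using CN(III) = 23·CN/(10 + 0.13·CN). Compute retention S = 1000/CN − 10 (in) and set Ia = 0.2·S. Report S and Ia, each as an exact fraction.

Adjust CN=92 to AMC III: 23·92/(10 + 0.13·92) → 2116 ÷ (549/25) = 52900/549 ≈ 96.357
S = 1000/(52900/549) − 10 = 200/529 in ≈ 0.378 in
Ia = 0.2·(200/529) = 40/529 in ≈ 0.076 in

S = 200/529 in ≈ 0.378 in; Ia = 40/529 in ≈ 0.076 in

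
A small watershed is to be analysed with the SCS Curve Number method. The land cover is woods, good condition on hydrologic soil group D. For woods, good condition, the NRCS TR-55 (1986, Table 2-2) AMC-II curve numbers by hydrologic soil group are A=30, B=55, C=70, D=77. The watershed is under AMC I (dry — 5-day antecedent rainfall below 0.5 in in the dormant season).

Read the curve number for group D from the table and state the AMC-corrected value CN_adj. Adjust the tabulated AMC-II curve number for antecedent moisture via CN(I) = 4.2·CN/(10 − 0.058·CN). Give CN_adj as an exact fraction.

NRCS table: woods, good condition, soil group D → CN(II) = 77
Dry (AMC I): CN(I) = 4.2·77/(10 − 0.058·77) = (1617/5)/(2767/500) = 161700/2767 ≈ 58.439

CN_adj = 161700/2767 ≈ 58.439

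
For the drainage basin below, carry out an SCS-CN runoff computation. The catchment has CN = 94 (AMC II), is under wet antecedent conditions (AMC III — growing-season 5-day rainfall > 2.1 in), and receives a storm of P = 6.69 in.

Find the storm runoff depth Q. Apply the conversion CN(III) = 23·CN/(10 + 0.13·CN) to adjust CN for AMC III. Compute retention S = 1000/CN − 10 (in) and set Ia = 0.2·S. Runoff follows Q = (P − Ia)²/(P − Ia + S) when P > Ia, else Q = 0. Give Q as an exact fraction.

Adjust CN=94 to AMC III: 23·94/(10 + 0.13·94) → 2162 ÷ (1111/50) = 108100/1111 ≈ 97.300
S = 1000/(108100/1111) − 10 = 300/1081 in ≈ 0.278 in
Initial abstraction Ia = S/5 = (300/1081)/5 = 60/1081 ≈ 0.056 in
P − Ia = 6.690 − 0.056 = 717189/108100 ≈ 6.634 in (> 0, runoff occurs)
Q: (717189/108100)² ÷ (747189/108100) = 57151117969/8974570100 in (≈ 6.368 in)

Q = 57151117969/8974570100 in ≈ 6.368 in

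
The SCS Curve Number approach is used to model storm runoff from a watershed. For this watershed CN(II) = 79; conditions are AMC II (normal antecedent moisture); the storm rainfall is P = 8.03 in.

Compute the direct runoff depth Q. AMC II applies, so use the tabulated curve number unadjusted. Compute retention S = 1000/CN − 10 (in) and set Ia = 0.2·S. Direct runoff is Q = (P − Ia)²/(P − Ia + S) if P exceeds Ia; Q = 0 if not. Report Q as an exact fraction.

Average conditions: CN = 79 (no AMC adjustment).
Max retention: S = 1000/79 − 10 = 210/79 in (≈ 2.658 in)
Ia = 0.2S: 0.2·2.658 = 0.532 in (exactly 42/79)
P − Ia = 8.030 − 0.532 = 59237/7900 ≈ 7.498 in (> 0, runoff occurs)
Runoff Q = (P−Ia)²/(P−Ia+S) = (7.498)²/(7.498+2.658) = 3509022169/633872300 ≈ 5.536 in

Q = 3509022169/633872300 in ≈ 5.536 in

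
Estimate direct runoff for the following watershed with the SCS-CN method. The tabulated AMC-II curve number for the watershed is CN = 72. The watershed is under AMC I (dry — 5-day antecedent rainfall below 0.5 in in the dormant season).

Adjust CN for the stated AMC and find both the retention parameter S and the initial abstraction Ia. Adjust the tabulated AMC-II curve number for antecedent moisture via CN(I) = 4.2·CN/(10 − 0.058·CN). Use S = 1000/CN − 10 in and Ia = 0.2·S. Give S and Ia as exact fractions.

Dry (AMC I): CN(I) = 4.2·72/(10 − 0.058·72) = (1512/5)/(728/125) = 675/13 ≈ 51.923
Retention S: 1000/CN − 10 with CN=51.923 → S = 250/27 ≈ 9.259 in
Initial abstraction Ia = S/5 = (250/27)/5 = 50/27 ≈ 1.852 in

S = 250/27 in ≈ 9.259 in; Ia = 50/27 in ≈ 1.852 in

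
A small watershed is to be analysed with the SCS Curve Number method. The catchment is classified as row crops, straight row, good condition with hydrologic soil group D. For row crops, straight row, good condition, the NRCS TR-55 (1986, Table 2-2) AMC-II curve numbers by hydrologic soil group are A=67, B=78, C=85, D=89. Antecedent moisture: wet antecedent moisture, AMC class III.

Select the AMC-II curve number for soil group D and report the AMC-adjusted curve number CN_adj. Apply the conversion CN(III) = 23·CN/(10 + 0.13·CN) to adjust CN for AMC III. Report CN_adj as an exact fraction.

NRCS table: row crops, straight row, good condition, soil group D → CN(II) = 89
Wet (AMC III): CN(III) = 23·89/(10 + 0.13·89) = 2047/(2157/100) = 204700/2157 ≈ 94.900

CN_adj = 204700/2157 ≈ 94.900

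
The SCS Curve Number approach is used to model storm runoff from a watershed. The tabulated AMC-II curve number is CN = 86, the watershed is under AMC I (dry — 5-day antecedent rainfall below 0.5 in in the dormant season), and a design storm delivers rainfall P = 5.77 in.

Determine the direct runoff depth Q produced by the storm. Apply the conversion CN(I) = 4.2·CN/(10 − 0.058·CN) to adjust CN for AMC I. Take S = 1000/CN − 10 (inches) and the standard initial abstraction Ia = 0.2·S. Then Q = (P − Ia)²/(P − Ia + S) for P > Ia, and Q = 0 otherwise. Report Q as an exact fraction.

Q = 4151611489/1476185700 in ≈ 2.812 in

Dry (AMC I): CN(I) = 4.2·86/(10 − 0.058·86) = (1806/5)/(1253/250) = 12900/179 ≈ 72.067
S = 1000/(12900/179) − 10 = 500/129 in ≈ 3.876 in
Ia = 0.2S: 0.2·3.876 = 0.775 in (exactly 100/129)
P − Ia = 5.770 − 0.775 = 64433/12900 ≈ 4.995 in (> 0, runoff occurs)
Q = (64433/12900)²/((64433/12900) + 500/129) = (4151611489/166410000)/(114433/12900) = 4151611489/1476185700 in ≈ 2.812 in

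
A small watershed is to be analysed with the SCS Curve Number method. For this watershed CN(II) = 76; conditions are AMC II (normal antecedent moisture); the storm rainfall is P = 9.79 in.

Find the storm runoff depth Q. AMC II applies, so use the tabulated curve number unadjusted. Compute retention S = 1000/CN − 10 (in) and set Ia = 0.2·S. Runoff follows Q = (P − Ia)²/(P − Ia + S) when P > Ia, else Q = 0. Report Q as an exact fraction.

AMC II — tabulated CN = 76 applies directly.
Retention S: 1000/CN − 10 with CN=76.000 → S = 60/19 ≈ 3.158 in
Ia = 0.2S: 0.2·3.158 = 0.632 in (exactly 12/19)
Excess rainfall: 9.790 − 0.632 = 9.158 in; P > Ia so Q > 0
Q = (17401/1900)²/((17401/1900) + 60/19) = (302794801/3610000)/(23401/1900) = 302794801/44461900 in ≈ 6.810 in

Q = 302794801/44461900 in ≈ 6.810 in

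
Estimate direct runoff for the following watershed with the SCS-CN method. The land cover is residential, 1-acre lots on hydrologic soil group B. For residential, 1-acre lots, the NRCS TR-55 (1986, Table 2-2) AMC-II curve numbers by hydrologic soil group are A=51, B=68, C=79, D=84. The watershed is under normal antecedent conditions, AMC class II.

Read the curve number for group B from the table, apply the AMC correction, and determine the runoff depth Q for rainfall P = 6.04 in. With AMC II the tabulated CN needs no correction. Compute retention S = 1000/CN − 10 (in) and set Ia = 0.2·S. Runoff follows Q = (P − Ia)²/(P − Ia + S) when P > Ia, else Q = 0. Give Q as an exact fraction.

Q = 4695889/1770975 in ≈ 2.652 in

NRCS table: residential, 1-acre lots, soil group B → CN(II) = 68
Average conditions: CN = 68 (no AMC adjustment).
S = 1000/68 − 10 = 80/17 in ≈ 4.706 in
Ia = 0.2S: 0.2·4.706 = 0.941 in (exactly 16/17)
P − Ia = 6.040 − 0.941 = 2167/425 ≈ 5.099 in (> 0, runoff occurs)
Q: (2167/425)² ÷ (4167/425) = 4695889/1770975 in (≈ 2.652 in)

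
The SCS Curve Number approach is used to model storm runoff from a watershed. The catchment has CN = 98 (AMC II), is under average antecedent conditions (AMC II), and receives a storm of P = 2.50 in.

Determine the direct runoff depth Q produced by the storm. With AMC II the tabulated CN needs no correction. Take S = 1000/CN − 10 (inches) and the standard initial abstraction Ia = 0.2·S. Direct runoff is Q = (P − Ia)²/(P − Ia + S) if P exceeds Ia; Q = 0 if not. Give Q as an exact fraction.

AMC II — tabulated CN = 98 applies directly.
Retention S: 1000/CN − 10 with CN=98.000 → S = 10/49 ≈ 0.204 in
Initial abstraction Ia = S/5 = (10/49)/5 = 2/49 ≈ 0.041 in
Since P=2.500 > Ia=0.041: effective rainfall P−Ia = 241/98 in
Q: (241/98)² ÷ (261/98) = 58081/25578 in (≈ 2.271 in)

Q = 58081/25578 in ≈ 2.271 in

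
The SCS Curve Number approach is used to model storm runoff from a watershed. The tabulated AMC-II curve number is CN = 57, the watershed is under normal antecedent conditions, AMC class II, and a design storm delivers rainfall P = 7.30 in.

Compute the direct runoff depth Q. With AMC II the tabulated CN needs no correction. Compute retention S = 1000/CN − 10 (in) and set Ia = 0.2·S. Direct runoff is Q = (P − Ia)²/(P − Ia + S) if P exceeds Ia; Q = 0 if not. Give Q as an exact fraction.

CN(II) = 57; AMC II needs no correction.
S = 1000/57 − 10 = 430/57 in ≈ 7.544 in
Ia = 0.2S: 0.2·7.544 = 1.509 in (exactly 86/57)
Excess rainfall: 7.300 − 1.509 = 5.791 in; P > Ia so Q > 0
Q = (3301/570)²/((3301/570) + 430/57) = (10896601/324900)/(7601/570) = 10896601/4332570 in ≈ 2.515 in

Q = 10896601/4332570 in ≈ 2.515 in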